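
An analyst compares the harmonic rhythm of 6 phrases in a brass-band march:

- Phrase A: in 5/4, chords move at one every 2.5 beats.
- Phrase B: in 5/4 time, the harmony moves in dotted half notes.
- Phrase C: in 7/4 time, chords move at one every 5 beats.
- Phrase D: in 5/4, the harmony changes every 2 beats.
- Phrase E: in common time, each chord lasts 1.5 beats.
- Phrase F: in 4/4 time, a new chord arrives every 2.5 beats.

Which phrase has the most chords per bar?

A: 5/2.5 = 2 chords/bar.
B: 5/3 = 5/3 chords/bar.
C: 7/5 = 1.4 chords/bar.
D: 5/2 = 2.5 chords/bar.
E: 4/1.5 = 8/3 chords/bar.
F: 4/2.5 = 1.6 chords/bar.
Fastest is E at 8/3 chords/bar.

Phrase E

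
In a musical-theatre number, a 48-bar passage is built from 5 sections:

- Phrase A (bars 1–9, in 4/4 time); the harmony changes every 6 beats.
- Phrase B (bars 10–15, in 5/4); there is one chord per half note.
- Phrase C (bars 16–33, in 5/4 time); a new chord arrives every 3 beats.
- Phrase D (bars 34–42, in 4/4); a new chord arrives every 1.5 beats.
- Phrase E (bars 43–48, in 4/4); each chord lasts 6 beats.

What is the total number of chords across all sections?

79 chords

A: 9 bars × 4 beats = 36 beats; 6 beats/chord → 6 chords.
B: 6 bars × 5 beats = 30 beats; 2 beats/chord → 15 chords.
C: 18 bars × 5 beats = 90 beats; 3 beats/chord → 30 chords.
D: 9 bars × 4 beats = 36 beats; 1.5 beats/chord → 24 chords.
E: 6 bars × 4 beats = 24 beats; 6 beats/chord → 4 chords.
Total: 6 + 15 + 30 + 24 + 4 = 79.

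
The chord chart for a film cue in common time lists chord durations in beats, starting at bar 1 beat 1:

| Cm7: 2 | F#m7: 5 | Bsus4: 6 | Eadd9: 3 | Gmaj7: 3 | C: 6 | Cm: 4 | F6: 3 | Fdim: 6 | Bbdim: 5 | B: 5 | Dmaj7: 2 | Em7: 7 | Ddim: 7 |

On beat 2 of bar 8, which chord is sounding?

Beat 2 of bar 8 is beat (8−1)×4 + 2 = 30 overall.
Running totals: Cm7 ends at 2, F#m7 ends at 7, Bsus4 ends at 13, Eadd9 ends at 16, Gmaj7 ends at 19, C ends at 25, Cm ends at 29, F6 ends at 32.
Beat 30 falls within F6.

F6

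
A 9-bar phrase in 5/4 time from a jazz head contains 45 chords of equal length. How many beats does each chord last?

1 beat

9 bars × 5 beats/bar = 45 beats total.
45 beats ÷ 45 chords = 1 beats per chord.
(That is a quarter note.)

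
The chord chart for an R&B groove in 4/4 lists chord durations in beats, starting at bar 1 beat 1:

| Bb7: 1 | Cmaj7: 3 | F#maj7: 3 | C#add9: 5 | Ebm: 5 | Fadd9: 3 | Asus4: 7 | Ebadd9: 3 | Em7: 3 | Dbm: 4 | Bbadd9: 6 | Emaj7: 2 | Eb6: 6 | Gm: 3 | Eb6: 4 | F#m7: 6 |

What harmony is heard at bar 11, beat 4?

Emaj7

Beat 4 of bar 11 is beat (11−1)×4 + 4 = 44 overall.
Running totals: Bb7 ends at 1, Cmaj7 ends at 4, F#maj7 ends at 7, C#add9 ends at 12, Ebm ends at 17, Fadd9 ends at 20, Asus4 ends at 27, Ebadd9 ends at 30, Em7 ends at 33, Dbm ends at 37, Bbadd9 ends at 43, Emaj7 ends at 45.
Beat 44 falls within Emaj7.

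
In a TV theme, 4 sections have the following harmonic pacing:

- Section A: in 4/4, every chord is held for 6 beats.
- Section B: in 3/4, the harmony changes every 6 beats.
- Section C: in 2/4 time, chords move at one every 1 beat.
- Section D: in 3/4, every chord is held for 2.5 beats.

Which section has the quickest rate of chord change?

Section C

A: 4/6 = 2/3 chords/bar.
B: 3/6 = 0.5 chords/bar.
C: 2/1 = 2 chords/bar.
D: 3/2.5 = 1.2 chords/bar.
Fastest is C at 2 chords/bar.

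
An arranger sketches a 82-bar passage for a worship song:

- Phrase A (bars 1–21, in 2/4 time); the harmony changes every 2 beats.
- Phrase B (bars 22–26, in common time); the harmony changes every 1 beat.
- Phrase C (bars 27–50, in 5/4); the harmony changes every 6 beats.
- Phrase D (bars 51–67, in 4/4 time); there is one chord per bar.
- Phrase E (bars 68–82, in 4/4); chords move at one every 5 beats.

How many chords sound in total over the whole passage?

90 chords

A has 42 beats and chords last 2 each, so 21 chords.
B has 20 beats and chords last 1 each, so 20 chords.
C has 120 beats and chords last 6 each, so 20 chords.
D has 68 beats and chords last 4 each, so 17 chords.
E has 60 beats and chords last 5 each, so 12 chords.
Total: 21 + 20 + 20 + 17 + 12 = 90.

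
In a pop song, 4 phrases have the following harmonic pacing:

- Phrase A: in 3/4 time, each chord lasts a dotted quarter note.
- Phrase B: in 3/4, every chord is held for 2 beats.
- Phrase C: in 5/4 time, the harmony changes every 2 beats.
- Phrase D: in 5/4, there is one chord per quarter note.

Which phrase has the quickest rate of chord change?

A: 3 beats/bar ÷ 1.5 beats/chord = 2 chords/bar.
B: 3 beats/bar ÷ 2 beats/chord = 1.5 chords/bar.
C: 5 beats/bar ÷ 2 beats/chord = 2.5 chords/bar.
D: 5 beats/bar ÷ 1 beat/chord = 5 chords/bar.
Fastest is D at 5 chords/bar.

Phrase D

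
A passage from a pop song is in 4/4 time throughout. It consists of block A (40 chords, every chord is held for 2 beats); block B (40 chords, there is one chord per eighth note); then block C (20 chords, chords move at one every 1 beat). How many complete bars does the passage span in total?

A: 40 × 2 = 80 beats = 20 bars.
B: 40 × 0.5 = 20 beats = 5 bars.
C: 20 × 1 = 20 beats = 5 bars.
Total: 20 + 5 + 5 = 30 bars.

30 bars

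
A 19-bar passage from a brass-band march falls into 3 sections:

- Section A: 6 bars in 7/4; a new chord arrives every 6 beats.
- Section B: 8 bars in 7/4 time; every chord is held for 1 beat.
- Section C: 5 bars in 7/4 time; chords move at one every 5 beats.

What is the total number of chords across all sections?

A: 6·7 = 42 beats, 42/6 = 7 chords.
B: 8·7 = 56 beats, 56/1 = 56 chords.
C: 5·7 = 35 beats, 35/5 = 7 chords.
Total: 7 + 56 + 7 = 70.

70 chords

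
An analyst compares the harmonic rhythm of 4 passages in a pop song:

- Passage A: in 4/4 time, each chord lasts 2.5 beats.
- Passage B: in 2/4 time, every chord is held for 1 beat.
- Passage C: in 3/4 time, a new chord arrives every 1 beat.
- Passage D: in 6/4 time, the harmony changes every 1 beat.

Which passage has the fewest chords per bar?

A: each chord is 2.5 beats in 4/4, so 1.6 per bar.
B: each chord is 1 beat in 2/4, so 2 per bar.
C: each chord is 1 beat in 3/4, so 3 per bar.
D: each chord is 1 beat in 6/4, so 6 per bar.
Slowest is A at 1.6 chords/bar.

Passage A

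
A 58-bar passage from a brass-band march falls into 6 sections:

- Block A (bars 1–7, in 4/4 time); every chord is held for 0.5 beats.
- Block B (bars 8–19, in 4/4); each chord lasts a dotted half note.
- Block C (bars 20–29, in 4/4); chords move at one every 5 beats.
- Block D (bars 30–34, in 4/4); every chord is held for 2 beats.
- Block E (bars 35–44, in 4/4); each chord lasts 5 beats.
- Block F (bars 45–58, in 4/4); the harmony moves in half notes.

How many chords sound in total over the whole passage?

A: 7·4 = 28 beats, 28/0.5 = 56 chords.
B: 12·4 = 48 beats, 48/3 = 16 chords.
C: 10·4 = 40 beats, 40/5 = 8 chords.
D: 5·4 = 20 beats, 20/2 = 10 chords.
E: 10·4 = 40 beats, 40/5 = 8 chords.
F: 14·4 = 56 beats, 56/2 = 28 chords.
Total: 56 + 16 + 8 + 10 + 8 + 28 = 126.

126 chords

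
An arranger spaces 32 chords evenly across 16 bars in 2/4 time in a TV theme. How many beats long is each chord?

1 beat

16 bars × 2 beats/bar = 32 beats total.
32 beats ÷ 32 chords = 1 beats per chord.
(That is a quarter note.)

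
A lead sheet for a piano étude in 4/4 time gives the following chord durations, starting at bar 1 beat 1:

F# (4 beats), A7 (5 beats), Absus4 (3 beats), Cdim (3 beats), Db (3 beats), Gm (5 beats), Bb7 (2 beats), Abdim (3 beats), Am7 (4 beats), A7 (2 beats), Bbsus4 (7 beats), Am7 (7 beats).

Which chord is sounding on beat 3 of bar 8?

Am7

Beat 3 of bar 8 is beat (8−1)×4 + 3 = 31 overall.
Running totals: F# ends at 4, A7 ends at 9, Absus4 ends at 12, Cdim ends at 15, Db ends at 18, Gm ends at 23, Bb7 ends at 25, Abdim ends at 28, Am7 ends at 32.
Beat 31 falls within Am7.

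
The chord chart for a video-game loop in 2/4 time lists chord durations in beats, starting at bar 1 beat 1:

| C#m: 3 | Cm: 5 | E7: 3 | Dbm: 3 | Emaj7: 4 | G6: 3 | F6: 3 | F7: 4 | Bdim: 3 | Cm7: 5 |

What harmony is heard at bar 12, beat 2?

F6

Beat 2 of bar 12 is beat (12−1)×2 + 2 = 24 overall.
Running totals: C#m ends at 3, Cm ends at 8, E7 ends at 11, Dbm ends at 14, Emaj7 ends at 18, G6 ends at 21, F6 ends at 24.
Beat 24 falls within F6.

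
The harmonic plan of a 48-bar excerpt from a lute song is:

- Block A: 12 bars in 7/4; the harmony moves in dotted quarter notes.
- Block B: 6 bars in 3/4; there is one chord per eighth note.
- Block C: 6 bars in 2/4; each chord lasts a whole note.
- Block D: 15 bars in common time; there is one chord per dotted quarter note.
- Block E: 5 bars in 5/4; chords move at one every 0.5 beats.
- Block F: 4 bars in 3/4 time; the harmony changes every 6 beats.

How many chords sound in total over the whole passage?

A: 12 bars × 7 beats = 84 beats; 1.5 beats/chord → 56 chords.
B: 6 bars × 3 beats = 18 beats; 0.5 beats/chord → 36 chords.
C: 6 bars × 2 beats = 12 beats; 4 beats/chord → 3 chords.
D: 15 bars × 4 beats = 60 beats; 1.5 beats/chord → 40 chords.
E: 5 bars × 5 beats = 25 beats; 0.5 beats/chord → 50 chords.
F: 4 bars × 3 beats = 12 beats; 6 beats/chord → 2 chords.
Total: 56 + 36 + 3 + 40 + 50 + 2 = 187.

187 chords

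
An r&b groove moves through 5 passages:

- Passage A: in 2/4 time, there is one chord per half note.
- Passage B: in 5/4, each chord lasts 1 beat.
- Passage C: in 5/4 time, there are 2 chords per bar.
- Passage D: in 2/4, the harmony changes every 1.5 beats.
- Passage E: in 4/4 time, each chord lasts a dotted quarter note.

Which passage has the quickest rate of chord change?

A: each chord is 2 beats in 2/4, so 1 per bar.
B: each chord is 1 beat in 5/4, so 5 per bar.
C: each chord is 2.5 beats in 5/4, so 2 per bar.
D: each chord is 1.5 beats in 2/4, so 4/3 per bar.
E: each chord is 1.5 beats in 4/4, so 8/3 per bar.
Fastest is B at 5 chords/bar.

Passage B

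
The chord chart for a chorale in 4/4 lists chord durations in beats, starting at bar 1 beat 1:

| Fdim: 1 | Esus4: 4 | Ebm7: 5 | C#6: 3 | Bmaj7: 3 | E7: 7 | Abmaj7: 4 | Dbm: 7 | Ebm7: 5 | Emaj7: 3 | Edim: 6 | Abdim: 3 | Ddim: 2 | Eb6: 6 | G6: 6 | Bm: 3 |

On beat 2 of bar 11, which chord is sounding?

Emaj7

Beat 2 of bar 11 is beat (11−1)×4 + 2 = 42 overall.
Running totals: Fdim ends at 1, Esus4 ends at 5, Ebm7 ends at 10, C#6 ends at 13, Bmaj7 ends at 16, E7 ends at 23, Abmaj7 ends at 27, Dbm ends at 34, Ebm7 ends at 39, Emaj7 ends at 42.
Beat 42 falls within Emaj7.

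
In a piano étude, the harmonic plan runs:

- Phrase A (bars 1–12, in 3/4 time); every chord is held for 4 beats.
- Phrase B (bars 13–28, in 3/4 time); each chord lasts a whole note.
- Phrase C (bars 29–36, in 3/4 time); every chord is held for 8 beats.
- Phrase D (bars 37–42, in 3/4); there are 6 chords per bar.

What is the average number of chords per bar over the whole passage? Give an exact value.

A: 12 × 3 = 36 beats ÷ 4 = 9 chords.
B: 16 × 3 = 48 beats ÷ 4 = 12 chords.
C: 8 × 3 = 24 beats ÷ 8 = 3 chords.
D: 6 × 3 = 18 beats ÷ 0.5 = 36 chords.
Overall: 60 chords over 42 bars → 60/42 = 10/7 chords per bar.

10/7 chords per bar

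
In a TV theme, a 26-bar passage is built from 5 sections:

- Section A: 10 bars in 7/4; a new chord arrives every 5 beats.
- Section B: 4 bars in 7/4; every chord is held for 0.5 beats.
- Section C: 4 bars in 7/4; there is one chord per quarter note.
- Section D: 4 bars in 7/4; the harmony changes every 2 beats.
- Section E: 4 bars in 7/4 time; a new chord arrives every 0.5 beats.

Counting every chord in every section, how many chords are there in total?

168 chords

A: 10 bars × 7 beats = 70 beats; 5 beats/chord → 14 chords.
B: 4 bars × 7 beats = 28 beats; 0.5 beats/chord → 56 chords.
C: 4 bars × 7 beats = 28 beats; 1 beat/chord → 28 chords.
D: 4 bars × 7 beats = 28 beats; 2 beats/chord → 14 chords.
E: 4 bars × 7 beats = 28 beats; 0.5 beats/chord → 56 chords.
Total: 14 + 56 + 28 + 14 + 56 = 168.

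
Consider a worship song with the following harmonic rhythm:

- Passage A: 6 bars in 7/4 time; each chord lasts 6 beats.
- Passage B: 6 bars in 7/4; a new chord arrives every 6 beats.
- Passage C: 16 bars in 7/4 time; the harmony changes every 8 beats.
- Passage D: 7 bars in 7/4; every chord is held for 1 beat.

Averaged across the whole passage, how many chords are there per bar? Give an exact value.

A: 6 bars of 7 beats is 42 beats; at 6 beats each that's 7 chords.
B: 6 bars of 7 beats is 42 beats; at 6 beats each that's 7 chords.
C: 16 bars of 7 beats is 112 beats; at 8 beats each that's 14 chords.
D: 7 bars of 7 beats is 49 beats; at 1 beat each that's 49 chords.
Overall: 77 chords over 35 bars → 77/35 = 2.2 chords per bar.

2.2 chords per bar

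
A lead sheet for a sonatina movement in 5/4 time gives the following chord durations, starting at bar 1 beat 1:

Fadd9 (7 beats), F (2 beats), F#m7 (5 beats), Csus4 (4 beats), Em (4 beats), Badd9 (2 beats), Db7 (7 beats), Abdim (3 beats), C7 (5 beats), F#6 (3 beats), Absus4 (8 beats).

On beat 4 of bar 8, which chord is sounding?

C7

Beat 4 of bar 8 is beat (8−1)×5 + 4 = 39 overall.
Running totals: Fadd9 ends at 7, F ends at 9, F#m7 ends at 14, Csus4 ends at 18, Em ends at 22, Badd9 ends at 24, Db7 ends at 31, Abdim ends at 34, C7 ends at 39.
Beat 39 falls within C7.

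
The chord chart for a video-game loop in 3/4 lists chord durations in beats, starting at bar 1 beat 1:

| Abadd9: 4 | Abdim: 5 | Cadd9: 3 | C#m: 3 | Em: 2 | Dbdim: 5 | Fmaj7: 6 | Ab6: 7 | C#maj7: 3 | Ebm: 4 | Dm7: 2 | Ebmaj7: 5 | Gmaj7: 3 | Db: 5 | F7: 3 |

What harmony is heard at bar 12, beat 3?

C#maj7

Beat 3 of bar 12 is beat (12−1)×3 + 3 = 36 overall.
Running totals: Abadd9 ends at 4, Abdim ends at 9, Cadd9 ends at 12, C#m ends at 15, Em ends at 17, Dbdim ends at 22, Fmaj7 ends at 28, Ab6 ends at 35, C#maj7 ends at 38.
Beat 36 falls within C#maj7.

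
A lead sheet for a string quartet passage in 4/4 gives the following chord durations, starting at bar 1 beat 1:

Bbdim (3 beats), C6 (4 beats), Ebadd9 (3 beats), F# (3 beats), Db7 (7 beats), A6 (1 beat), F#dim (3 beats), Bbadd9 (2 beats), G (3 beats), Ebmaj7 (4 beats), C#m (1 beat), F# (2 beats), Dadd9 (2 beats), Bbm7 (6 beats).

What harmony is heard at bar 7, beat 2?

Beat 2 of bar 7 is beat (7−1)×4 + 2 = 26 overall.
Running totals: Bbdim ends at 3, C6 ends at 7, Ebadd9 ends at 10, F# ends at 13, Db7 ends at 20, A6 ends at 21, F#dim ends at 24, Bbadd9 ends at 26.
Beat 26 falls within Bbadd9.

Bbadd9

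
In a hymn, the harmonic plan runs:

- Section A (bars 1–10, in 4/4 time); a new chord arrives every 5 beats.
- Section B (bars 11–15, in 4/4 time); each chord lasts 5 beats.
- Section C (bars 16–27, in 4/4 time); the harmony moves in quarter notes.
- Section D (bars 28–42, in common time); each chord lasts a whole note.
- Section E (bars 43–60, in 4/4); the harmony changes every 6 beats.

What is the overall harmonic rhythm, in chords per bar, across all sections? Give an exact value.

A: 10 bars of 4 beats is 40 beats; at 5 beats each that's 8 chords.
B: 5 bars of 4 beats is 20 beats; at 5 beats each that's 4 chords.
C: 12 bars of 4 beats is 48 beats; at 1 beat each that's 48 chords.
D: 15 bars of 4 beats is 60 beats; at 4 beats each that's 15 chords.
E: 18 bars of 4 beats is 72 beats; at 6 beats each that's 12 chords.
Overall: 87 chords over 60 bars → 87/60 = 1.45 chords per bar.

1.45 chords per bar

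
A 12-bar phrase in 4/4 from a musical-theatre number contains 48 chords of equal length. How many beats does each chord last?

12 bars × 4 beats/bar = 48 beats total.
48 beats ÷ 48 chords = 1 beats per chord.
(That is a quarter note.)

1 beat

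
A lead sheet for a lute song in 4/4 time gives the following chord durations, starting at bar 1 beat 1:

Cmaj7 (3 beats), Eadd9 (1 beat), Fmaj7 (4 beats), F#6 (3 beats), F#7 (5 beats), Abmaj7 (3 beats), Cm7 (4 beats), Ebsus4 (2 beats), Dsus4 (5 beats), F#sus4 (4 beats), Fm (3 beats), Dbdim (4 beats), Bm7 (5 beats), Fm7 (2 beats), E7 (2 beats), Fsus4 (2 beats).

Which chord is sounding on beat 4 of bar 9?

Beat 4 of bar 9 is beat (9−1)×4 + 4 = 36 overall.
Running totals: Cmaj7 ends at 3, Eadd9 ends at 4, Fmaj7 ends at 8, F#6 ends at 11, F#7 ends at 16, Abmaj7 ends at 19, Cm7 ends at 23, Ebsus4 ends at 25, Dsus4 ends at 30, F#sus4 ends at 34, Fm ends at 37.
Beat 36 falls within Fm.

Fm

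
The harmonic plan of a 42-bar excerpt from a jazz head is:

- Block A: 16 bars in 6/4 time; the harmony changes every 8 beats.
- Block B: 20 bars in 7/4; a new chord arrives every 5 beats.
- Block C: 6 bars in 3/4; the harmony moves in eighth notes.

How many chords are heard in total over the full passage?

A: 16 bars × 6 beats = 96 beats; 8 beats/chord → 12 chords.
B: 20 bars × 7 beats = 140 beats; 5 beats/chord → 28 chords.
C: 6 bars × 3 beats = 18 beats; 0.5 beats/chord → 36 chords.
Total: 12 + 28 + 36 = 76.

76 chords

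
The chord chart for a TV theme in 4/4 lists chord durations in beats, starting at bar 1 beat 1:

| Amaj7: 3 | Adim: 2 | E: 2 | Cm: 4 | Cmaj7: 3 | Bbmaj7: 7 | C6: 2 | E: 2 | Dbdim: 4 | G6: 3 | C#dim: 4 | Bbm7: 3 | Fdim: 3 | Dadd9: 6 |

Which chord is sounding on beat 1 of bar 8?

Dbdim

Beat 1 of bar 8 is beat (8−1)×4 + 1 = 29 overall.
Running totals: Amaj7 ends at 3, Adim ends at 5, E ends at 7, Cm ends at 11, Cmaj7 ends at 14, Bbmaj7 ends at 21, C6 ends at 23, E ends at 25, Dbdim ends at 29.
Beat 29 falls within Dbdim.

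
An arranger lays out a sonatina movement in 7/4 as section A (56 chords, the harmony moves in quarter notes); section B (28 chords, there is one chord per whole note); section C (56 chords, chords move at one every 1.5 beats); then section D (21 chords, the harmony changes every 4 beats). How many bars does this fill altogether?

48 bars

A: 56 × 1 = 56 beats = 8 bars.
B: 28 × 4 = 112 beats = 16 bars.
C: 56 × 1.5 = 84 beats = 12 bars.
D: 21 × 4 = 84 beats = 12 bars.
Total: 8 + 16 + 12 + 12 = 48 bars.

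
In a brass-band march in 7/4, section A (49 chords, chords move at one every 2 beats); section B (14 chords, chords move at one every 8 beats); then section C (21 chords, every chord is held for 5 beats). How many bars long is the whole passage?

A: 49 × 2 = 98 beats = 14 bars.
B: 14 × 8 = 112 beats = 16 bars.
C: 21 × 5 = 105 beats = 15 bars.
Total: 14 + 16 + 15 = 45 bars.

45 bars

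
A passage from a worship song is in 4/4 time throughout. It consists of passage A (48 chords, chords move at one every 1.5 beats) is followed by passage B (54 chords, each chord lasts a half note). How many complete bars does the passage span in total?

45 bars

A: 48 × 1.5 = 72 beats = 18 bars.
B: 54 × 2 = 108 beats = 27 bars.
Total: 18 + 27 = 45 bars.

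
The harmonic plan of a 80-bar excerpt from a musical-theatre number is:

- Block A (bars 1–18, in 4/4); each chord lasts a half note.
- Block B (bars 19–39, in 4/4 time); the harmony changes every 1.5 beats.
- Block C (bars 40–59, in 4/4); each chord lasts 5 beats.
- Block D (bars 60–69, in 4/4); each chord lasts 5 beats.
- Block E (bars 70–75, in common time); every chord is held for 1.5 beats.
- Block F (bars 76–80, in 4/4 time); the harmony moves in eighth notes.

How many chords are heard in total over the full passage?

172 chords

A: 18·4 = 72 beats, 72/2 = 36 chords.
B: 21·4 = 84 beats, 84/1.5 = 56 chords.
C: 20·4 = 80 beats, 80/5 = 16 chords.
D: 10·4 = 40 beats, 40/5 = 8 chords.
E: 6·4 = 24 beats, 24/1.5 = 16 chords.
F: 5·4 = 20 beats, 20/0.5 = 40 chords.
Total: 36 + 56 + 16 + 8 + 16 + 40 = 172.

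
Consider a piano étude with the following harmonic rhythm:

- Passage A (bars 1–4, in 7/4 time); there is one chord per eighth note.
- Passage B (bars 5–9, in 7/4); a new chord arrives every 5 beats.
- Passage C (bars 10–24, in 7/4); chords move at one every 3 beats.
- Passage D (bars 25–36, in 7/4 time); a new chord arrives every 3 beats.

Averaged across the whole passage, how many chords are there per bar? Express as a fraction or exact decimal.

3.5 chords per bar

A: 4 × 7 = 28 beats ÷ 0.5 = 56 chords.
B: 5 × 7 = 35 beats ÷ 5 = 7 chords.
C: 15 × 7 = 105 beats ÷ 3 = 35 chords.
D: 12 × 7 = 84 beats ÷ 3 = 28 chords.
Overall: 126 chords over 36 bars → 126/36 = 3.5 chords per bar.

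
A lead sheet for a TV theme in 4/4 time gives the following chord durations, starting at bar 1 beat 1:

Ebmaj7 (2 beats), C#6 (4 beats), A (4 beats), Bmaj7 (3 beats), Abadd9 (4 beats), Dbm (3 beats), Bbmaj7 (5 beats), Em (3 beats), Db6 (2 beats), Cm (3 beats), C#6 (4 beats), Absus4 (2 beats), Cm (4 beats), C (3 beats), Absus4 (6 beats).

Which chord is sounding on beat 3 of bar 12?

Absus4

Beat 3 of bar 12 is beat (12−1)×4 + 3 = 47 overall.
Running totals: Ebmaj7 ends at 2, C#6 ends at 6, A ends at 10, Bmaj7 ends at 13, Abadd9 ends at 17, Dbm ends at 20, Bbmaj7 ends at 25, Em ends at 28, Db6 ends at 30, Cm ends at 33, C#6 ends at 37, Absus4 ends at 39, Cm ends at 43, C ends at 46, Absus4 ends at 52.
Beat 47 falls within Absus4.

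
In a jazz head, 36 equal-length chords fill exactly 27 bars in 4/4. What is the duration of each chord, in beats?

3 beats

27 bars × 4 beats/bar = 108 beats total.
108 beats ÷ 36 chords = 3 beats per chord.
(That is a dotted half note.)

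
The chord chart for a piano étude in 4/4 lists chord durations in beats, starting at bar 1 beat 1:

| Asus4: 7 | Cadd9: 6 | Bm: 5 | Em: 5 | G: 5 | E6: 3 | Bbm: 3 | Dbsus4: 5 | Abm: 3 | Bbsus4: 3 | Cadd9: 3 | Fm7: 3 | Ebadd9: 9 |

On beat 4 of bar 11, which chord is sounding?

Bbsus4

Beat 4 of bar 11 is beat (11−1)×4 + 4 = 44 overall.
Running totals: Asus4 ends at 7, Cadd9 ends at 13, Bm ends at 18, Em ends at 23, G ends at 28, E6 ends at 31, Bbm ends at 34, Dbsus4 ends at 39, Abm ends at 42, Bbsus4 ends at 45.
Beat 44 falls within Bbsus4.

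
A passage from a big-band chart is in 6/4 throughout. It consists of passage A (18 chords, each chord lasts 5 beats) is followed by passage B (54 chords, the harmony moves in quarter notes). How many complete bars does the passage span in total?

A: 18 × 5 = 90 beats = 15 bars.
B: 54 × 1 = 54 beats = 9 bars.
Total: 15 + 9 = 24 bars.

24 bars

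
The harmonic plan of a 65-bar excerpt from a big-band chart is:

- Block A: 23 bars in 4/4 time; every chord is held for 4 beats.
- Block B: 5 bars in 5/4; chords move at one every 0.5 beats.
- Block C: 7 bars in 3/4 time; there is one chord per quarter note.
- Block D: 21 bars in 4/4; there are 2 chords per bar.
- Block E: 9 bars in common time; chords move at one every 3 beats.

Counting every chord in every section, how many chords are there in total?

A has 92 beats and chords last 4 each, so 23 chords.
B has 25 beats and chords last 0.5 each, so 50 chords.
C has 21 beats and chords last 1 each, so 21 chords.
D has 84 beats and chords last 2 each, so 42 chords.
E has 36 beats and chords last 3 each, so 12 chords.
Total: 23 + 50 + 21 + 42 + 12 = 148.

148 chords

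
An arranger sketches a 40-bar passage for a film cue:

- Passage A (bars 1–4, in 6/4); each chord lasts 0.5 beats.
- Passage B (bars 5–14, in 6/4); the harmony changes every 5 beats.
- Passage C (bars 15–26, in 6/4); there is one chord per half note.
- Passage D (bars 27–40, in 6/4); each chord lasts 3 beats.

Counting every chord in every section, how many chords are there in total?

A: 4·6 = 24 beats, 24/0.5 = 48 chords.
B: 10·6 = 60 beats, 60/5 = 12 chords.
C: 12·6 = 72 beats, 72/2 = 36 chords.
D: 14·6 = 84 beats, 84/3 = 28 chords.
Total: 48 + 12 + 36 + 28 = 124.

124 chords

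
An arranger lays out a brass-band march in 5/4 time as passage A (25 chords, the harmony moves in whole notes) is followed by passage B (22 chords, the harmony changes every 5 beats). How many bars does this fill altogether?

42 bars

A: 25 × 4 = 100 beats = 20 bars.
B: 22 × 5 = 110 beats = 22 bars.
Total: 20 + 22 = 42 bars.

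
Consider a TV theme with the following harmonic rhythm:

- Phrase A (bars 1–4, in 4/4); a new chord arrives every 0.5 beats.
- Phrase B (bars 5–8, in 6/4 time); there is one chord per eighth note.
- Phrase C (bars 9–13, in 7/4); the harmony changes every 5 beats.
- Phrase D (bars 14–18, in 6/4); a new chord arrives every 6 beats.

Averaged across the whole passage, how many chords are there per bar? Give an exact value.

46/9 chords per bar

A: 4 × 4 = 16 beats ÷ 0.5 = 32 chords.
B: 4 × 6 = 24 beats ÷ 0.5 = 48 chords.
C: 5 × 7 = 35 beats ÷ 5 = 7 chords.
D: 5 × 6 = 30 beats ÷ 6 = 5 chords.
Overall: 92 chords over 18 bars → 92/18 = 46/9 chords per bar.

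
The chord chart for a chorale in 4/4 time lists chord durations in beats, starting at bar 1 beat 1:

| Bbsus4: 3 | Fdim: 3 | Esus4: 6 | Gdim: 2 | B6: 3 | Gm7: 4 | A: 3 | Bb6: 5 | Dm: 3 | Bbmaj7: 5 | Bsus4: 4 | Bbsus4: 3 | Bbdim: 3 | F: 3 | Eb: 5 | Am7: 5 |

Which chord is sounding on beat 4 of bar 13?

Eb

Beat 4 of bar 13 is beat (13−1)×4 + 4 = 52 overall.
Running totals: Bbsus4 ends at 3, Fdim ends at 6, Esus4 ends at 12, Gdim ends at 14, B6 ends at 17, Gm7 ends at 21, A ends at 24, Bb6 ends at 29, Dm ends at 32, Bbmaj7 ends at 37, Bsus4 ends at 41, Bbsus4 ends at 44, Bbdim ends at 47, F ends at 50, Eb ends at 55.
Beat 52 falls within Eb.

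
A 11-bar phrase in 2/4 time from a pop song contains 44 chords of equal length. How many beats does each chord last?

11 bars × 2 beats/bar = 22 beats total.
22 beats ÷ 44 chords = 0.5 beats per chord.
(That is an eighth note.)

0.5 beats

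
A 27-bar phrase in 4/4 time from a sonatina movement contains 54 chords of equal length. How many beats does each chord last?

2 beats

27 bars × 4 beats/bar = 108 beats total.
108 beats ÷ 54 chords = 2 beats per chord.
(That is a half note.)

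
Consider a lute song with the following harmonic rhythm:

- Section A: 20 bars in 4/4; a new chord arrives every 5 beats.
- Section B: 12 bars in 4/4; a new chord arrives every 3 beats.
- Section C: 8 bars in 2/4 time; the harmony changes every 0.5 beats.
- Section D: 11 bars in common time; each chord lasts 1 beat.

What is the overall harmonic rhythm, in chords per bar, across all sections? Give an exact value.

A: 20 × 4 = 80 beats ÷ 5 = 16 chords.
B: 12 × 4 = 48 beats ÷ 3 = 16 chords.
C: 8 × 2 = 16 beats ÷ 0.5 = 32 chords.
D: 11 × 4 = 44 beats ÷ 1 = 44 chords.
Overall: 108 chords over 51 bars → 108/51 = 36/17 chords per bar.

36/17 chords per bar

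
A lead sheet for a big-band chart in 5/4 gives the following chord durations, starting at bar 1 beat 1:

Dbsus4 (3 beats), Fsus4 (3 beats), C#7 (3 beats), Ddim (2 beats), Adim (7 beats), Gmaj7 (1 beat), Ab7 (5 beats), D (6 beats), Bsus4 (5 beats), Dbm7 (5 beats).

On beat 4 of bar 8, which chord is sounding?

Dbm7

Beat 4 of bar 8 is beat (8−1)×5 + 4 = 39 overall.
Running totals: Dbsus4 ends at 3, Fsus4 ends at 6, C#7 ends at 9, Ddim ends at 11, Adim ends at 18, Gmaj7 ends at 19, Ab7 ends at 24, D ends at 30, Bsus4 ends at 35, Dbm7 ends at 40.
Beat 39 falls within Dbm7.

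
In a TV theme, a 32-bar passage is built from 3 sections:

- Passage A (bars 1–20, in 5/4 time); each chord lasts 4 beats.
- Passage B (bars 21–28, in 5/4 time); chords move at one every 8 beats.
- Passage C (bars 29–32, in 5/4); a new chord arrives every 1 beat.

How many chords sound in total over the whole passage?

A: 20·5 = 100 beats, 100/4 = 25 chords.
B: 8·5 = 40 beats, 40/8 = 5 chords.
C: 4·5 = 20 beats, 20/1 = 20 chords.
Total: 25 + 5 + 20 = 50.

50 chords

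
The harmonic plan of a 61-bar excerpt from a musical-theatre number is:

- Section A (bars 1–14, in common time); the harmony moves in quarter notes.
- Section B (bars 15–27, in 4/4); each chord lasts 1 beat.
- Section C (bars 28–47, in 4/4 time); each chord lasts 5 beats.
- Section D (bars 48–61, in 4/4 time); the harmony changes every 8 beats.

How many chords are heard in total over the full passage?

131 chords

A: 14 bars × 4 beats = 56 beats; 1 beat/chord → 56 chords.
B: 13 bars × 4 beats = 52 beats; 1 beat/chord → 52 chords.
C: 20 bars × 4 beats = 80 beats; 5 beats/chord → 16 chords.
D: 14 bars × 4 beats = 56 beats; 8 beats/chord → 7 chords.
Total: 56 + 52 + 16 + 7 = 131.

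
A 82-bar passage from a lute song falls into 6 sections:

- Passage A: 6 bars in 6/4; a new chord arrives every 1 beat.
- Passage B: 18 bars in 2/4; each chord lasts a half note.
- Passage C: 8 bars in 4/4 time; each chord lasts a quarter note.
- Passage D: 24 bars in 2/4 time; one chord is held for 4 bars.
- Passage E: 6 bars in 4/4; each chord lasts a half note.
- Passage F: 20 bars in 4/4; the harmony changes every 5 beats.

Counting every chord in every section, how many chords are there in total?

120 chords

A: 6 bars × 6 beats = 36 beats; 1 beat/chord → 36 chords.
B: 18 bars × 2 beats = 36 beats; 2 beats/chord → 18 chords.
C: 8 bars × 4 beats = 32 beats; 1 beat/chord → 32 chords.
D: 24 bars × 2 beats = 48 beats; 8 beats/chord → 6 chords.
E: 6 bars × 4 beats = 24 beats; 2 beats/chord → 12 chords.
F: 20 bars × 4 beats = 80 beats; 5 beats/chord → 16 chords.
Total: 36 + 18 + 32 + 6 + 12 + 16 = 120.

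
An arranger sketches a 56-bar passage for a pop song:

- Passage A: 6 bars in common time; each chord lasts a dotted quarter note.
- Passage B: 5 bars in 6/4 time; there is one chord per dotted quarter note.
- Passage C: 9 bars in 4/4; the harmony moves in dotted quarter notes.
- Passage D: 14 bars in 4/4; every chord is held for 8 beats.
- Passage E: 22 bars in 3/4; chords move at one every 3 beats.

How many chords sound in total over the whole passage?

A: 6·4 = 24 beats, 24/1.5 = 16 chords.
B: 5·6 = 30 beats, 30/1.5 = 20 chords.
C: 9·4 = 36 beats, 36/1.5 = 24 chords.
D: 14·4 = 56 beats, 56/8 = 7 chords.
E: 22·3 = 66 beats, 66/3 = 22 chords.
Total: 16 + 20 + 24 + 7 + 22 = 89.

89 chords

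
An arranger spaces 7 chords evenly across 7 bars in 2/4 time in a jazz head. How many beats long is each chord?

7 bars × 2 beats/bar = 14 beats total.
14 beats ÷ 7 chords = 2 beats per chord.
(That is a half note.)

2 beats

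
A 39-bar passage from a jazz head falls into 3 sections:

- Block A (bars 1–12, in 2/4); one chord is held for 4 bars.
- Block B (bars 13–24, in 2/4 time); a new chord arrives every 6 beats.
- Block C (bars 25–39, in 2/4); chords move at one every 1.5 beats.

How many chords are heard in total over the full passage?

A: 12 bars × 2 beats = 24 beats; 8 beats/chord → 3 chords.
B: 12 bars × 2 beats = 24 beats; 6 beats/chord → 4 chords.
C: 15 bars × 2 beats = 30 beats; 1.5 beats/chord → 20 chords.
Total: 3 + 4 + 20 = 27.

27 chords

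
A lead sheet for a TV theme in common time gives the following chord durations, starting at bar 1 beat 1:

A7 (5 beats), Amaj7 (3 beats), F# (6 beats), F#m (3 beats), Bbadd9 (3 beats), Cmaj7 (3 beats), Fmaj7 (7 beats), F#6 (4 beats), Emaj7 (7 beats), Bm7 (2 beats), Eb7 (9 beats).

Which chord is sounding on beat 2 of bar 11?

Beat 2 of bar 11 is beat (11−1)×4 + 2 = 42 overall.
Running totals: A7 ends at 5, Amaj7 ends at 8, F# ends at 14, F#m ends at 17, Bbadd9 ends at 20, Cmaj7 ends at 23, Fmaj7 ends at 30, F#6 ends at 34, Emaj7 ends at 41, Bm7 ends at 43.
Beat 42 falls within Bm7.

Bm7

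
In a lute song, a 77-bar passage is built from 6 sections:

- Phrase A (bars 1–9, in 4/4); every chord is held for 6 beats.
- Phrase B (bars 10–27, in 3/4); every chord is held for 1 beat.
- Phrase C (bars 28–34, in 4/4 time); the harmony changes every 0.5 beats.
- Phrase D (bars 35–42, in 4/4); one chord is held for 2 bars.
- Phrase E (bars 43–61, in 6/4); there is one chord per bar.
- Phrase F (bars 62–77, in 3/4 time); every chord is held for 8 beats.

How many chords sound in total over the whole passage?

145 chords

A has 36 beats and chords last 6 each, so 6 chords.
B has 54 beats and chords last 1 each, so 54 chords.
C has 28 beats and chords last 0.5 each, so 56 chords.
D has 32 beats and chords last 8 each, so 4 chords.
E has 114 beats and chords last 6 each, so 19 chords.
F has 48 beats and chords last 8 each, so 6 chords.
Total: 6 + 54 + 56 + 4 + 19 + 6 = 145.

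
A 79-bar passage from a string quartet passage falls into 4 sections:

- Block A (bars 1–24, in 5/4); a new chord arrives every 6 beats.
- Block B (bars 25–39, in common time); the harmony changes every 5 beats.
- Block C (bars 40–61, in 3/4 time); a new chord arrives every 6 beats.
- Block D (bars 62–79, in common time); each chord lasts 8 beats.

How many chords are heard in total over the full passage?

52 chords

A: 24 bars × 5 beats = 120 beats; 6 beats/chord → 20 chords.
B: 15 bars × 4 beats = 60 beats; 5 beats/chord → 12 chords.
C: 22 bars × 3 beats = 66 beats; 6 beats/chord → 11 chords.
D: 18 bars × 4 beats = 72 beats; 8 beats/chord → 9 chords.
Total: 20 + 12 + 11 + 9 = 52.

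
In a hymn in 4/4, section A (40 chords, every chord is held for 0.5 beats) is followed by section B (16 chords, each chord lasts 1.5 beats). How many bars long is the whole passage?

A: 40 × 0.5 = 20 beats = 5 bars.
B: 16 × 1.5 = 24 beats = 6 bars.
Total: 5 + 6 = 11 bars.

11 bars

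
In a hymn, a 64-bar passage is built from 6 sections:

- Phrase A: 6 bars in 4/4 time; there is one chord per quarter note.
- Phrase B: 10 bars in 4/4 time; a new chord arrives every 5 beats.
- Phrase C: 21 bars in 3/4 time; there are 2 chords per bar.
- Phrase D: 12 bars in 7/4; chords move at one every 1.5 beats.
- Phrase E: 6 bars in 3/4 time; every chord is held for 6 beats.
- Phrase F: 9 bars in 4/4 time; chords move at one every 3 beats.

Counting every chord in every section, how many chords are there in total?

A has 24 beats and chords last 1 each, so 24 chords.
B has 40 beats and chords last 5 each, so 8 chords.
C has 63 beats and chords last 1.5 each, so 42 chords.
D has 84 beats and chords last 1.5 each, so 56 chords.
E has 18 beats and chords last 6 each, so 3 chords.
F has 36 beats and chords last 3 each, so 12 chords.
Total: 24 + 8 + 42 + 56 + 3 + 12 = 145.

145 chords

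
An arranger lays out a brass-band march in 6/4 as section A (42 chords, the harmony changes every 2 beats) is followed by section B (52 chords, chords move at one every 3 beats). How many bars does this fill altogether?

A: 42 × 2 = 84 beats = 14 bars.
B: 52 × 3 = 156 beats = 26 bars.
Total: 14 + 26 = 40 bars.

40 bars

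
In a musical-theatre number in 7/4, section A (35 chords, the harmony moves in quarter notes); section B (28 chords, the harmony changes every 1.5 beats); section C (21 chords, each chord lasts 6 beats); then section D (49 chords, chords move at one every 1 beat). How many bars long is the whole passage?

A: 35 × 1 = 35 beats = 5 bars.
B: 28 × 1.5 = 42 beats = 6 bars.
C: 21 × 6 = 126 beats = 18 bars.
D: 49 × 1 = 49 beats = 7 bars.
Total: 5 + 6 + 18 + 7 = 36 bars.

36 bars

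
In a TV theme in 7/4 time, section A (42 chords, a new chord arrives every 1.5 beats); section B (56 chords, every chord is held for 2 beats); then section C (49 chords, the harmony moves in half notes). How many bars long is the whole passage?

39 bars

A: 42 × 1.5 = 63 beats = 9 bars.
B: 56 × 2 = 112 beats = 16 bars.
C: 49 × 2 = 98 beats = 14 bars.
Total: 9 + 16 + 14 = 39 bars.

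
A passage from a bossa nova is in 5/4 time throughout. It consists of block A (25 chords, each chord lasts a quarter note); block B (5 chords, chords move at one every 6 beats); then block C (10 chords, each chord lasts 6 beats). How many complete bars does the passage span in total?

A: 25 × 1 = 25 beats = 5 bars.
B: 5 × 6 = 30 beats = 6 bars.
C: 10 × 6 = 60 beats = 12 bars.
Total: 5 + 6 + 12 = 23 bars.

23 bars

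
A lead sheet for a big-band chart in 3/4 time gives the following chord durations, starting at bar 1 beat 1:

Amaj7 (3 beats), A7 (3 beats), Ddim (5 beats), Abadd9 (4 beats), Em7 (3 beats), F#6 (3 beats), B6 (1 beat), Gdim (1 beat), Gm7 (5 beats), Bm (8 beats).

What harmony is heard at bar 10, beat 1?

Gm7

Beat 1 of bar 10 is beat (10−1)×3 + 1 = 28 overall.
Running totals: Amaj7 ends at 3, A7 ends at 6, Ddim ends at 11, Abadd9 ends at 15, Em7 ends at 18, F#6 ends at 21, B6 ends at 22, Gdim ends at 23, Gm7 ends at 28.
Beat 28 falls within Gm7.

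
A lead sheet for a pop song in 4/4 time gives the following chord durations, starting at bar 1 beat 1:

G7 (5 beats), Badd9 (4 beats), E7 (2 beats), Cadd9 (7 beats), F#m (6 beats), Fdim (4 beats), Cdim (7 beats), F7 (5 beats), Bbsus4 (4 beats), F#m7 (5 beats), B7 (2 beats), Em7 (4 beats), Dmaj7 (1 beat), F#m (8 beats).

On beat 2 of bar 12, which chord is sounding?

F#m7

Beat 2 of bar 12 is beat (12−1)×4 + 2 = 46 overall.
Running totals: G7 ends at 5, Badd9 ends at 9, E7 ends at 11, Cadd9 ends at 18, F#m ends at 24, Fdim ends at 28, Cdim ends at 35, F7 ends at 40, Bbsus4 ends at 44, F#m7 ends at 49.
Beat 46 falls within F#m7.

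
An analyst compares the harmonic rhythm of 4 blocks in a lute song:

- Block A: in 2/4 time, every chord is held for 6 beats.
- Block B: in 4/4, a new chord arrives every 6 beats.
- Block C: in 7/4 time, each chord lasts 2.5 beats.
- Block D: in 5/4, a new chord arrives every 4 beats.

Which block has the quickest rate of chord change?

Block C

A: 2 beats/bar ÷ 6 beats/chord = 1/3 chords/bar.
B: 4 beats/bar ÷ 6 beats/chord = 2/3 chords/bar.
C: 7 beats/bar ÷ 2.5 beats/chord = 2.8 chords/bar.
D: 5 beats/bar ÷ 4 beats/chord = 1.25 chords/bar.
Fastest is C at 2.8 chords/bar.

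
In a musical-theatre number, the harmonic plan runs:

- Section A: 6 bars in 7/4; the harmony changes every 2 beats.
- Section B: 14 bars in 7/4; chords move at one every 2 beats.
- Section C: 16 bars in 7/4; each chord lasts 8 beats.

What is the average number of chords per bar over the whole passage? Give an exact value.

A: 6 bars of 7 beats is 42 beats; at 2 beats each that's 21 chords.
B: 14 bars of 7 beats is 98 beats; at 2 beats each that's 49 chords.
C: 16 bars of 7 beats is 112 beats; at 8 beats each that's 14 chords.
Overall: 84 chords over 36 bars → 84/36 = 7/3 chords per bar.

7/3 chords per bar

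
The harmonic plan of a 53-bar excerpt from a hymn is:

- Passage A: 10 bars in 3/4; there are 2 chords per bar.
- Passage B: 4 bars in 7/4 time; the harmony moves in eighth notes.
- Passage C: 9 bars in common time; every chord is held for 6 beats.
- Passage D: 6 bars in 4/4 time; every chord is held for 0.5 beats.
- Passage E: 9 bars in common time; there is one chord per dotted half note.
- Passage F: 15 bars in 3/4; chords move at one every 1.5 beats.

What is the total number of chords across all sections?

172 chords

A has 30 beats and chords last 1.5 each, so 20 chords.
B has 28 beats and chords last 0.5 each, so 56 chords.
C has 36 beats and chords last 6 each, so 6 chords.
D has 24 beats and chords last 0.5 each, so 48 chords.
E has 36 beats and chords last 3 each, so 12 chords.
F has 45 beats and chords last 1.5 each, so 30 chords.
Total: 20 + 56 + 6 + 48 + 12 + 30 = 172.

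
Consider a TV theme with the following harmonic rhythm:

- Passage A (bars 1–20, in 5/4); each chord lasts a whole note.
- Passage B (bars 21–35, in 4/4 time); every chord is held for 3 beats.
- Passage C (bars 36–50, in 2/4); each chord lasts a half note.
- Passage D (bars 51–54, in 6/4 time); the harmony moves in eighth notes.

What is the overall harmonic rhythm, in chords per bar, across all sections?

A: 20 × 5 = 100 beats ÷ 4 = 25 chords.
B: 15 × 4 = 60 beats ÷ 3 = 20 chords.
C: 15 × 2 = 30 beats ÷ 2 = 15 chords.
D: 4 × 6 = 24 beats ÷ 0.5 = 48 chords.
Overall: 108 chords over 54 bars → 108/54 = 2 chords per bar.

2 chords per bar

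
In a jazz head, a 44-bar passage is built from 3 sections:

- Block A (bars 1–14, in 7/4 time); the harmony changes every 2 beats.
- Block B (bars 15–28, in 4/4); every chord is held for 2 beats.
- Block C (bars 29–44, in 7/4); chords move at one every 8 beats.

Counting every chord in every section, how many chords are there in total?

91 chords

A: 14 bars × 7 beats = 98 beats; 2 beats/chord → 49 chords.
B: 14 bars × 4 beats = 56 beats; 2 beats/chord → 28 chords.
C: 16 bars × 7 beats = 112 beats; 8 beats/chord → 14 chords.
Total: 49 + 28 + 14 = 91.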